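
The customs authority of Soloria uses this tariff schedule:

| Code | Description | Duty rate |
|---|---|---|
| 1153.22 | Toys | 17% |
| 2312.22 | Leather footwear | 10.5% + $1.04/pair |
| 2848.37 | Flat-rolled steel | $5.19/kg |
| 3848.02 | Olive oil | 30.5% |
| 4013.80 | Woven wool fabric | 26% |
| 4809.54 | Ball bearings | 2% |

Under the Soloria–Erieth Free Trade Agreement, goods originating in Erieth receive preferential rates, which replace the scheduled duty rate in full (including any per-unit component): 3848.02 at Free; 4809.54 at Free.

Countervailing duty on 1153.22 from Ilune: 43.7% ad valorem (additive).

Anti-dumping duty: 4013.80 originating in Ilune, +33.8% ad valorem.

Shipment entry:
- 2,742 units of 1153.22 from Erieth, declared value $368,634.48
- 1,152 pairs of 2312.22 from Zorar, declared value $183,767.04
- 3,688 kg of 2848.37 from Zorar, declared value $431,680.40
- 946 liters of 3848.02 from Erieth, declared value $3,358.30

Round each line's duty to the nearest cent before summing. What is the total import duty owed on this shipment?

Line 1 (1153.22, Erieth, 2,742 units, $368,634.48):
Base rate for 1153.22 is 17%.
Origin Erieth is the FTA partner but 1153.22 is not on the preference list; base rate stands.
The additional-duty order on 1153.22 targets Ilune, not Erieth; it does not apply.
Duty = $368,634.48 × 17% = $62,667.86.
Line 2 (2312.22, Zorar, 1,152 pairs, $183,767.04):
Base rate for 2312.22 is 10.5% + $1.04/pair.
Duty = $183,767.04 × 10.5% + 1,152 × $1.04 = $20,493.62.
Line 3 (2848.37, Zorar, 3,688 kg, $431,680.40):
Base rate for 2848.37 is $5.19/kg.
Duty = 3,688 × $5.19 = $19,140.72.
Line 4 (3848.02, Erieth, 946 liters, $3,358.30):
Base rate for 3848.02 is 30.5%.
Origin Erieth qualifies under the Soloria–Erieth agreement and 3848.02 is covered: preferential rate Free applies instead.
Duty = $3,358.30 × 0% = $0.00.
Total = $62,667.86 + $20,493.62 + $19,140.72 + $0.00 = $102,302.20.

$102,302.20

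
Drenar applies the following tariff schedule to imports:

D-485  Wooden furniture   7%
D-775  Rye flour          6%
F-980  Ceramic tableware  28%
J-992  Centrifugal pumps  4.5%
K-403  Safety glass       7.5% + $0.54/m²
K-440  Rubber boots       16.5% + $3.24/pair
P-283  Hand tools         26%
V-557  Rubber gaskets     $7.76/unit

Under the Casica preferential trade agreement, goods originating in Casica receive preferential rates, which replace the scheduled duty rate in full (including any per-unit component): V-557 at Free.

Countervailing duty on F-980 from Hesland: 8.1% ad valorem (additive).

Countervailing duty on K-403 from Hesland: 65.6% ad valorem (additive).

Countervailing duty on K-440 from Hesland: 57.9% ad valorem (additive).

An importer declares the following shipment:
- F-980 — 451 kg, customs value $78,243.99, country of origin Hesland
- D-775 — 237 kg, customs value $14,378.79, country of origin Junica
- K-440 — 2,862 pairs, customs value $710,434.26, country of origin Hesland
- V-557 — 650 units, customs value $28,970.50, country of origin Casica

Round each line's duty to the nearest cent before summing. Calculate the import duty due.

Line 1 (F-980, Hesland, 451 kg, $78,243.99):
Base rate for F-980 is 28%.
Additional duty on F-980 from Hesland: +8.1%. Applied ad valorem rate: 28% + 8.1% = 36.1%.
Duty = $78,243.99 × 36.1% = $28,246.08.
Line 2 (D-775, Junica, 237 kg, $14,378.79):
Base rate for D-775 is 6%.
Duty = $14,378.79 × 6% = $862.73.
Line 3 (K-440, Hesland, 2,862 pairs, $710,434.26):
Base rate for K-440 is 16.5% + $3.24/pair.
Additional duty on K-440 from Hesland: +57.9%. Applied ad valorem rate: 16.5% + 57.9% = 74.4%.
Duty = $710,434.26 × 74.4% + 2,862 × $3.24 = $537,835.97.
Line 4 (V-557, Casica, 650 units, $28,970.50):
Base rate for V-557 is $7.76/unit.
Origin Casica qualifies under the Drenar–Casica agreement and V-557 is covered: preferential rate Free applies instead.
Duty = $28,970.50 × 0% = $0.00.
Total = $28,246.08 + $862.73 + $537,835.97 + $0.00 = $566,944.78.

$566,944.78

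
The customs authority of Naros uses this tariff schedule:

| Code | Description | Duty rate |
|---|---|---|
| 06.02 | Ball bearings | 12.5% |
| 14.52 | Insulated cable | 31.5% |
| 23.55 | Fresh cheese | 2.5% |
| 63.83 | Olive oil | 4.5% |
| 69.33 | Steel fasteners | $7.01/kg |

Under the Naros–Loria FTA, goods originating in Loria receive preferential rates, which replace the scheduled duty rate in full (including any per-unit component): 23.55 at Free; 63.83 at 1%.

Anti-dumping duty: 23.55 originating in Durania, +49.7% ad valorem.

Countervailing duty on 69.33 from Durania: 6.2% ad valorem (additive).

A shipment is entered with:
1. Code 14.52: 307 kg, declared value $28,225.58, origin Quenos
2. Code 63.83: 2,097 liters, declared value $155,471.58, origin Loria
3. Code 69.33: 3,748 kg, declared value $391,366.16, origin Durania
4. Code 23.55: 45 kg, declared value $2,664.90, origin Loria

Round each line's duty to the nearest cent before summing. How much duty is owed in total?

Line 1 (14.52, Quenos, 307 kg, $28,225.58):
Base rate for 14.52 is 31.5%.
Duty = $28,225.58 × 31.5% = $8,891.06.
Line 2 (63.83, Loria, 2,097 liters, $155,471.58):
Base rate for 63.83 is 4.5%.
Origin Loria qualifies under the Naros–Loria agreement and 63.83 is covered: preferential rate 1% applies instead.
Duty = $155,471.58 × 1% = $1,554.72.
Line 3 (69.33, Durania, 3,748 kg, $391,366.16):
Base rate for 69.33 is $7.01/kg.
Additional duty on 69.33 from Durania: +6.2% ad valorem. Applied ad valorem rate = 6.2%.
Duty = $391,366.16 × 6.2% + 3,748 × $7.01 = $50,538.18.
Line 4 (23.55, Loria, 45 kg, $2,664.90):
Base rate for 23.55 is 2.5%.
Origin Loria qualifies under the Naros–Loria agreement and 23.55 is covered: preferential rate Free applies instead.
The additional-duty order on 23.55 targets Durania, not Loria; it does not apply.
Duty = $2,664.90 × 0% = $0.00.
Total = $8,891.06 + $1,554.72 + $50,538.18 + $0.00 = $60,983.96.

$60,983.96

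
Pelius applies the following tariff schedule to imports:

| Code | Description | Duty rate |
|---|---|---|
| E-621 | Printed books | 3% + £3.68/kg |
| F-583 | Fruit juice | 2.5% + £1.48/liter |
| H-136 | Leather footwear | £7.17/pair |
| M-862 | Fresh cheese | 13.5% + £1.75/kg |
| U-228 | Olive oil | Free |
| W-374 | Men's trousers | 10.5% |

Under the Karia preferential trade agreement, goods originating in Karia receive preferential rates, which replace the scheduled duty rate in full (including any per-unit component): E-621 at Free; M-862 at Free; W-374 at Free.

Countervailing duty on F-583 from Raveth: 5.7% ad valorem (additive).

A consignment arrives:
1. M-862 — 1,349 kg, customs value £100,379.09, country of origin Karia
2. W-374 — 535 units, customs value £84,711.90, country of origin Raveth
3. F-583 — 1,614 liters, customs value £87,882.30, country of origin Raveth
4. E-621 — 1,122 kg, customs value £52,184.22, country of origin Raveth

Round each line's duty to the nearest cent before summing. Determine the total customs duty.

Line 1 (M-862, Karia, 1,349 kg, £100,379.09):
Base rate for M-862 is 13.5% + £1.75/kg.
Origin Karia qualifies under the Pelius–Karia agreement and M-862 is covered: preferential rate Free applies instead.
Duty = £100,379.09 × 0% = £0.00.
Line 2 (W-374, Raveth, 535 units, £84,711.90):
Base rate for W-374 is 10.5%.
W-374 has an FTA preferential rate, but origin Raveth is not Karia; base rate stands.
Duty = £84,711.90 × 10.5% = £8,894.75.
Line 3 (F-583, Raveth, 1,614 liters, £87,882.30):
Base rate for F-583 is 2.5% + £1.48/liter.
Additional duty on F-583 from Raveth: +5.7%. Applied ad valorem rate: 2.5% + 5.7% = 8.2%.
Duty = £87,882.30 × 8.2% + 1,614 × £1.48 = £9,595.07.
Line 4 (E-621, Raveth, 1,122 kg, £52,184.22):
Base rate for E-621 is 3% + £3.68/kg.
E-621 has an FTA preferential rate, but origin Raveth is not Karia; base rate stands.
Duty = £52,184.22 × 3% + 1,122 × £3.68 = £5,694.49.
Total = £0.00 + £8,894.75 + £9,595.07 + £5,694.49 = £24,184.31.

£24,184.31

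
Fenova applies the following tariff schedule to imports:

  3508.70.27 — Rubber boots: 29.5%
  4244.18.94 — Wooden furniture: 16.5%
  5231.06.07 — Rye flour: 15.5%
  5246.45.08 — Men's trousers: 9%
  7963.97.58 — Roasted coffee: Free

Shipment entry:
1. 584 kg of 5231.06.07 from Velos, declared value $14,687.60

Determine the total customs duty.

Line 1 (5231.06.07, Velos, 584 kg, $14,687.60):
Base rate for 5231.06.07 is 15.5%.
Duty = $14,687.60 × 15.5% = $2,276.58.

$2,276.58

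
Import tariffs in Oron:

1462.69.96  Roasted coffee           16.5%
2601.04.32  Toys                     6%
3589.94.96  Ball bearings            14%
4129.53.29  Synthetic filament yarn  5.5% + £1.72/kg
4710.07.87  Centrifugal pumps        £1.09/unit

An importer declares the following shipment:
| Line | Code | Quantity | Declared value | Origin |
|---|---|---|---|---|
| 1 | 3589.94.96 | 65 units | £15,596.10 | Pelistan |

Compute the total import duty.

£2,183.45

Line 1 (3589.94.96, Pelistan, 65 units, £15,596.10):
Base rate for 3589.94.96 is 14%.
Duty = £15,596.10 × 14% = £2,183.45.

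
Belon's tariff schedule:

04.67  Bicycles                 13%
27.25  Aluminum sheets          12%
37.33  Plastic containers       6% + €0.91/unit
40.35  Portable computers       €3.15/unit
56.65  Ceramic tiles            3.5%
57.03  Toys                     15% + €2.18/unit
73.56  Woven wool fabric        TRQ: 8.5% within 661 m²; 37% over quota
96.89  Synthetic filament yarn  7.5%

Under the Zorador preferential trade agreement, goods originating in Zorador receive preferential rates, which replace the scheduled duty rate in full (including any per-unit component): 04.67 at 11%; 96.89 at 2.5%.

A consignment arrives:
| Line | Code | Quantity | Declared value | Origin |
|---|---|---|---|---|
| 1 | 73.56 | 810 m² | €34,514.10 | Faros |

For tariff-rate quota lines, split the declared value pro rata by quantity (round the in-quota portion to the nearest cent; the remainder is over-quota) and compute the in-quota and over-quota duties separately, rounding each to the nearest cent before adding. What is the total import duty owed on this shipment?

€4,743.13

Line 1 (73.56, Faros, 810 m², €34,514.10):
Code 73.56 is under a tariff-rate quota (threshold 661 m²). In-quota: 661 m² at 8.5%; over-quota: 149 m² at 37%.
Pro-rata value split: in-quota = €34,514.10 × 661/810 = €28,165.21; over-quota = €34,514.10 − €28,165.21 = €6,348.89.
In-quota duty = €28,165.21 × 8.5% = €2,394.04. Over-quota duty = €6,348.89 × 37% = €2,349.09.
Line duty = €2,394.04 + €2,349.09 = €4,743.13.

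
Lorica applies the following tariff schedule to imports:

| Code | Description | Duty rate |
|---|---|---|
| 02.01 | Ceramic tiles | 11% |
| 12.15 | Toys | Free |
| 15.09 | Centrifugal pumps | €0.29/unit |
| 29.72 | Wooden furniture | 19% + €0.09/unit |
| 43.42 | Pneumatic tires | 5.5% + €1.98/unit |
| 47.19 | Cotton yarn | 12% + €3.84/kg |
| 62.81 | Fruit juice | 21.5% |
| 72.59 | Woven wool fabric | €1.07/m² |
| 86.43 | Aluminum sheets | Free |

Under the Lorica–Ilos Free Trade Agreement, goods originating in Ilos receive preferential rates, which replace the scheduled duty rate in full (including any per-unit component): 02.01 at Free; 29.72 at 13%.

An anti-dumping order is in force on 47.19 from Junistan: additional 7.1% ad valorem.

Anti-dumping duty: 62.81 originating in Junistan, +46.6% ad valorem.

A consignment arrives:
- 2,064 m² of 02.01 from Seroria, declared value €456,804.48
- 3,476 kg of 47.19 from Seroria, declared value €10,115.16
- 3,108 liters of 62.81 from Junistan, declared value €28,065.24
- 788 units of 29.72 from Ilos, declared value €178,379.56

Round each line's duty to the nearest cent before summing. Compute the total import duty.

Line 1 (02.01, Seroria, 2,064 m², €456,804.48):
Base rate for 02.01 is 11%.
02.01 has an FTA preferential rate, but origin Seroria is not Ilos; base rate stands.
Duty = €456,804.48 × 11% = €50,248.49.
Line 2 (47.19, Seroria, 3,476 kg, €10,115.16):
Base rate for 47.19 is 12% + €3.84/kg.
The additional-duty order on 47.19 targets Junistan, not Seroria; it does not apply.
Duty = €10,115.16 × 12% + 3,476 × €3.84 = €14,561.66.
Line 3 (62.81, Junistan, 3,108 liters, €28,065.24):
Base rate for 62.81 is 21.5%.
Additional duty on 62.81 from Junistan: +46.6%. Applied ad valorem rate: 21.5% + 46.6% = 68.1%.
Duty = €28,065.24 × 68.1% = €19,112.43.
Line 4 (29.72, Ilos, 788 units, €178,379.56):
Base rate for 29.72 is 19% + €0.09/unit.
Origin Ilos qualifies under the Lorica–Ilos agreement and 29.72 is covered: preferential rate 13% applies instead.
Duty = €178,379.56 × 13% = €23,189.34.
Total = €50,248.49 + €14,561.66 + €19,112.43 + €23,189.34 = €107,111.92.

€107,111.92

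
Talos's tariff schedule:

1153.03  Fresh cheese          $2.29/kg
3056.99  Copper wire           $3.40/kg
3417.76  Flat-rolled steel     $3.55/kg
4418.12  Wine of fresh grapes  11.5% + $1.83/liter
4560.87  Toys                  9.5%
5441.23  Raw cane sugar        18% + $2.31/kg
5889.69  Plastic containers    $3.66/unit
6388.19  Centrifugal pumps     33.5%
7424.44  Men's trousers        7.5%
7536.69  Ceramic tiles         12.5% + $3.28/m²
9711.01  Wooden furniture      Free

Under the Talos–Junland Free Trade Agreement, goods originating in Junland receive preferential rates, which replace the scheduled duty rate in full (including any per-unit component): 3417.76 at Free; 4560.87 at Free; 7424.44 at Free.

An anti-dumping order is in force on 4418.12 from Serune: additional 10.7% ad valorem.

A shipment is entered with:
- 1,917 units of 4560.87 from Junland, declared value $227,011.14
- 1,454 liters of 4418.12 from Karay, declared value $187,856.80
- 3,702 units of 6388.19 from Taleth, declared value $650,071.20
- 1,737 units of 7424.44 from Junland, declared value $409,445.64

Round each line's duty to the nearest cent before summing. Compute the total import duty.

$242,038.20

Line 1 (4560.87, Junland, 1,917 units, $227,011.14):
Base rate for 4560.87 is 9.5%.
Origin Junland qualifies under the Talos–Junland agreement and 4560.87 is covered: preferential rate Free applies instead.
Duty = $227,011.14 × 0% = $0.00.
Line 2 (4418.12, Karay, 1,454 liters, $187,856.80):
Base rate for 4418.12 is 11.5% + $1.83/liter.
The additional-duty order on 4418.12 targets Serune, not Karay; it does not apply.
Duty = $187,856.80 × 11.5% + 1,454 × $1.83 = $24,264.35.
Line 3 (6388.19, Taleth, 3,702 units, $650,071.20):
Base rate for 6388.19 is 33.5%.
Duty = $650,071.20 × 33.5% = $217,773.85.
Line 4 (7424.44, Junland, 1,737 units, $409,445.64):
Base rate for 7424.44 is 7.5%.
Origin Junland qualifies under the Talos–Junland agreement and 7424.44 is covered: preferential rate Free applies instead.
Duty = $409,445.64 × 0% = $0.00.
Total = $0.00 + $24,264.35 + $217,773.85 + $0.00 = $242,038.20.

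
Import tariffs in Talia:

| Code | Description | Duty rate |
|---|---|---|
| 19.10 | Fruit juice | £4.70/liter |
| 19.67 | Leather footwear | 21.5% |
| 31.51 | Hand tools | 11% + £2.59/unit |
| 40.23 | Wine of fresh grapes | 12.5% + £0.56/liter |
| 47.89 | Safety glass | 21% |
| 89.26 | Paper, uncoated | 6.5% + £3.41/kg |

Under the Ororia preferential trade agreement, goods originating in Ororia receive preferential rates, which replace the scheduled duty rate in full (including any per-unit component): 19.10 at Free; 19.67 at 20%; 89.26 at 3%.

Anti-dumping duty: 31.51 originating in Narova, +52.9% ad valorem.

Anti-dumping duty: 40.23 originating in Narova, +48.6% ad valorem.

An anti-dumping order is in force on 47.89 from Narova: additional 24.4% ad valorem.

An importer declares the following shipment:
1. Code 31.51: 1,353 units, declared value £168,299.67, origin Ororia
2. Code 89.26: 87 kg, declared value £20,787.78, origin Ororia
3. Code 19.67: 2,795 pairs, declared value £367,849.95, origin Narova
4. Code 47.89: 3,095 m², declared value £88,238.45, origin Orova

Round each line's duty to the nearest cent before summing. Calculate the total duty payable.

Line 1 (31.51, Ororia, 1,353 units, £168,299.67):
Base rate for 31.51 is 11% + £2.59/unit.
Origin Ororia is the FTA partner but 31.51 is not on the preference list; base rate stands.
The additional-duty order on 31.51 targets Narova, not Ororia; it does not apply.
Duty = £168,299.67 × 11% + 1,353 × £2.59 = £22,017.23.
Line 2 (89.26, Ororia, 87 kg, £20,787.78):
Base rate for 89.26 is 6.5% + £3.41/kg.
Origin Ororia qualifies under the Talia–Ororia agreement and 89.26 is covered: preferential rate 3% applies instead.
Duty = £20,787.78 × 3% = £623.63.
Line 3 (19.67, Narova, 2,795 pairs, £367,849.95):
Base rate for 19.67 is 21.5%.
19.67 has an FTA preferential rate, but origin Narova is not Ororia; base rate stands.
Duty = £367,849.95 × 21.5% = £79,087.74.
Line 4 (47.89, Orova, 3,095 m², £88,238.45):
Base rate for 47.89 is 21%.
The additional-duty order on 47.89 targets Narova, not Orova; it does not apply.
Duty = £88,238.45 × 21% = £18,530.07.
Total = £22,017.23 + £623.63 + £79,087.74 + £18,530.07 = £120,258.67.

£120,258.67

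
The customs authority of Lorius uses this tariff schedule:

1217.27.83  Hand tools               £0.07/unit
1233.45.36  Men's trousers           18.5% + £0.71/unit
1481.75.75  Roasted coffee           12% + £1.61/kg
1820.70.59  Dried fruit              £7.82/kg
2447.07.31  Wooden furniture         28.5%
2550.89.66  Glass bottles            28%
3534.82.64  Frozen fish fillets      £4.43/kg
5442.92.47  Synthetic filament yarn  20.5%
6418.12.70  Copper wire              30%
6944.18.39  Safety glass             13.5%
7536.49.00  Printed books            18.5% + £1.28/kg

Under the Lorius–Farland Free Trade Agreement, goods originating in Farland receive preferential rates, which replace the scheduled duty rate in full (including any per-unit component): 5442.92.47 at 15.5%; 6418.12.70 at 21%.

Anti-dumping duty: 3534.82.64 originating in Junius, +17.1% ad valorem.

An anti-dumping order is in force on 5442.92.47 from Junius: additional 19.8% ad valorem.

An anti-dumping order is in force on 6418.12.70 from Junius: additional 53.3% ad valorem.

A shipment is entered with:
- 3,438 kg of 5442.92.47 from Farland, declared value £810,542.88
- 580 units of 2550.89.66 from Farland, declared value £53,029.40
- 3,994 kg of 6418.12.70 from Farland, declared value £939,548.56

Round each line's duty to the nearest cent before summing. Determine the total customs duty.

£337,787.58

Line 1 (5442.92.47, Farland, 3,438 kg, £810,542.88):
Base rate for 5442.92.47 is 20.5%.
Origin Farland qualifies under the Lorius–Farland agreement and 5442.92.47 is covered: preferential rate 15.5% applies instead.
The additional-duty order on 5442.92.47 targets Junius, not Farland; it does not apply.
Duty = £810,542.88 × 15.5% = £125,634.15.
Line 2 (2550.89.66, Farland, 580 units, £53,029.40):
Base rate for 2550.89.66 is 28%.
Origin Farland is the FTA partner but 2550.89.66 is not on the preference list; base rate stands.
Duty = £53,029.40 × 28% = £14,848.23.
Line 3 (6418.12.70, Farland, 3,994 kg, £939,548.56):
Base rate for 6418.12.70 is 30%.
Origin Farland qualifies under the Lorius–Farland agreement and 6418.12.70 is covered: preferential rate 21% applies instead.
The additional-duty order on 6418.12.70 targets Junius, not Farland; it does not apply.
Duty = £939,548.56 × 21% = £197,305.20.
Total = £125,634.15 + £14,848.23 + £197,305.20 = £337,787.58.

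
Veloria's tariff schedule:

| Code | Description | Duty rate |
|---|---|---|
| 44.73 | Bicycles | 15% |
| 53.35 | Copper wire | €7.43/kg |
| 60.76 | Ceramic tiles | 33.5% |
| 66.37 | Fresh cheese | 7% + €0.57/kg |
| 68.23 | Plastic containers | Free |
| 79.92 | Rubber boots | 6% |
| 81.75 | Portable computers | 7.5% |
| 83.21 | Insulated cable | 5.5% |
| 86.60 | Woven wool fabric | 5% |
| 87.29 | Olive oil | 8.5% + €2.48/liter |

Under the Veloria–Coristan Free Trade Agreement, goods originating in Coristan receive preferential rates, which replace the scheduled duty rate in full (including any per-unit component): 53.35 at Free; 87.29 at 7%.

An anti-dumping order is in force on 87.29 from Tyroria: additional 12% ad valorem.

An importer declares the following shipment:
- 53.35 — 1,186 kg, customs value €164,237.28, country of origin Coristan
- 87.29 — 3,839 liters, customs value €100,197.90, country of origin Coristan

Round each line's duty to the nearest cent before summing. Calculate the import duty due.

Line 1 (53.35, Coristan, 1,186 kg, €164,237.28):
Base rate for 53.35 is €7.43/kg.
Origin Coristan qualifies under the Veloria–Coristan agreement and 53.35 is covered: preferential rate Free applies instead.
Duty = €164,237.28 × 0% = €0.00.
Line 2 (87.29, Coristan, 3,839 liters, €100,197.90):
Base rate for 87.29 is 8.5% + €2.48/liter.
Origin Coristan qualifies under the Veloria–Coristan agreement and 87.29 is covered: preferential rate 7% applies instead.
The additional-duty order on 87.29 targets Tyroria, not Coristan; it does not apply.
Duty = €100,197.90 × 7% = €7,013.85.
Total = €0.00 + €7,013.85 = €7,013.85.

€7,013.85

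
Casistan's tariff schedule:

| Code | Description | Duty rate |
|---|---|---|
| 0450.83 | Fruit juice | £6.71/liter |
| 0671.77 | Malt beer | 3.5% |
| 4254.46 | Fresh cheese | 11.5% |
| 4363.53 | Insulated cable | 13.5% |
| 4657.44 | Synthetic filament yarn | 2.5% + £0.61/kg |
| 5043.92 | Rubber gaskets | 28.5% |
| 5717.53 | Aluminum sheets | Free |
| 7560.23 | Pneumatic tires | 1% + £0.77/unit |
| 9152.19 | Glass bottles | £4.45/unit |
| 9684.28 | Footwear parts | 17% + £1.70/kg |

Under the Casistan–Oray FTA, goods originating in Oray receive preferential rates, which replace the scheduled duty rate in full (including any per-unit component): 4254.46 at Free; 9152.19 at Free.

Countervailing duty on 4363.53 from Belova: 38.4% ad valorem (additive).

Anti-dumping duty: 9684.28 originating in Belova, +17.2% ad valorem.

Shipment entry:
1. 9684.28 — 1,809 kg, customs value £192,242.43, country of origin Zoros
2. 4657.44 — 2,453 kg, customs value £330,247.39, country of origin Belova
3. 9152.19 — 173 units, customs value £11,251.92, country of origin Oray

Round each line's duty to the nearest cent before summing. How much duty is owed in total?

Line 1 (9684.28, Zoros, 1,809 kg, £192,242.43):
Base rate for 9684.28 is 17% + £1.70/kg.
The additional-duty order on 9684.28 targets Belova, not Zoros; it does not apply.
Duty = £192,242.43 × 17% + 1,809 × £1.70 = £35,756.51.
Line 2 (4657.44, Belova, 2,453 kg, £330,247.39):
Base rate for 4657.44 is 2.5% + £0.61/kg.
Duty = £330,247.39 × 2.5% + 2,453 × £0.61 = £9,752.51.
Line 3 (9152.19, Oray, 173 units, £11,251.92):
Base rate for 9152.19 is £4.45/unit.
Origin Oray qualifies under the Casistan–Oray agreement and 9152.19 is covered: preferential rate Free applies instead.
Duty = £11,251.92 × 0% = £0.00.
Total = £35,756.51 + £9,752.51 + £0.00 = £45,509.02.

£45,509.02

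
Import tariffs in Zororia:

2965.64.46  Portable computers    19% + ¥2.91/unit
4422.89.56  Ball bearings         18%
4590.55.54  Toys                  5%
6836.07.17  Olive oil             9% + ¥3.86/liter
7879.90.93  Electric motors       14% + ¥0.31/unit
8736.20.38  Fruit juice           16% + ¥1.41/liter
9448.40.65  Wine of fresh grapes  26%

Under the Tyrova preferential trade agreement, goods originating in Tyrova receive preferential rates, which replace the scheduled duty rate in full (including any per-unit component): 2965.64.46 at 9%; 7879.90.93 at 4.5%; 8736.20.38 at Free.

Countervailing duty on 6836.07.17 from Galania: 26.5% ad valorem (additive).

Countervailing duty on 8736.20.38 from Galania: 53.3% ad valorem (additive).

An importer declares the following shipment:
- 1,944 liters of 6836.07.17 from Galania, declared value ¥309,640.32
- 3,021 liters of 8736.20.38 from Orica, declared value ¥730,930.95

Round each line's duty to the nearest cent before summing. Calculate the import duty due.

¥238,634.71

Line 1 (6836.07.17, Galania, 1,944 liters, ¥309,640.32):
Base rate for 6836.07.17 is 9% + ¥3.86/liter.
Additional duty on 6836.07.17 from Galania: +26.5%. Applied ad valorem rate: 9% + 26.5% = 35.5%.
Duty = ¥309,640.32 × 35.5% + 1,944 × ¥3.86 = ¥117,426.15.
Line 2 (8736.20.38, Orica, 3,021 liters, ¥730,930.95):
Base rate for 8736.20.38 is 16% + ¥1.41/liter.
8736.20.38 has an FTA preferential rate, but origin Orica is not Tyrova; base rate stands.
The additional-duty order on 8736.20.38 targets Galania, not Orica; it does not apply.
Duty = ¥730,930.95 × 16% + 3,021 × ¥1.41 = ¥121,208.56.
Total = ¥117,426.15 + ¥121,208.56 = ¥238,634.71.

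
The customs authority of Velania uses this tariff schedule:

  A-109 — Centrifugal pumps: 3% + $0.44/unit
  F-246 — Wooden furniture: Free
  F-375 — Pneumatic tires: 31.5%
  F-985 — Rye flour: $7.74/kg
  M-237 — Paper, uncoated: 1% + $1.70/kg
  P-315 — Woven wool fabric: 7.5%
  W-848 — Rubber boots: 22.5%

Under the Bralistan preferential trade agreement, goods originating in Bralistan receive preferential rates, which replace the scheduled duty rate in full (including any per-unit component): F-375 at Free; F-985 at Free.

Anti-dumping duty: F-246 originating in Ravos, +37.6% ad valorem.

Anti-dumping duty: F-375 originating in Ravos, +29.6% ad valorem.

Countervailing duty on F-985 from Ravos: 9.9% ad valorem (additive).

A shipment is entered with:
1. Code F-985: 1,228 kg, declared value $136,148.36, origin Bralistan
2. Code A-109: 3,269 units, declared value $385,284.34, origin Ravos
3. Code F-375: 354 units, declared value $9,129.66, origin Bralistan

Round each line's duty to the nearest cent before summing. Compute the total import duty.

$12,996.89

Line 1 (F-985, Bralistan, 1,228 kg, $136,148.36):
Base rate for F-985 is $7.74/kg.
Origin Bralistan qualifies under the Velania–Bralistan agreement and F-985 is covered: preferential rate Free applies instead.
The additional-duty order on F-985 targets Ravos, not Bralistan; it does not apply.
Duty = $136,148.36 × 0% = $0.00.
Line 2 (A-109, Ravos, 3,269 units, $385,284.34):
Base rate for A-109 is 3% + $0.44/unit.
Duty = $385,284.34 × 3% + 3,269 × $0.44 = $12,996.89.
Line 3 (F-375, Bralistan, 354 units, $9,129.66):
Base rate for F-375 is 31.5%.
Origin Bralistan qualifies under the Velania–Bralistan agreement and F-375 is covered: preferential rate Free applies instead.
The additional-duty order on F-375 targets Ravos, not Bralistan; it does not apply.
Duty = $9,129.66 × 0% = $0.00.
Total = $0.00 + $12,996.89 + $0.00 = $12,996.89.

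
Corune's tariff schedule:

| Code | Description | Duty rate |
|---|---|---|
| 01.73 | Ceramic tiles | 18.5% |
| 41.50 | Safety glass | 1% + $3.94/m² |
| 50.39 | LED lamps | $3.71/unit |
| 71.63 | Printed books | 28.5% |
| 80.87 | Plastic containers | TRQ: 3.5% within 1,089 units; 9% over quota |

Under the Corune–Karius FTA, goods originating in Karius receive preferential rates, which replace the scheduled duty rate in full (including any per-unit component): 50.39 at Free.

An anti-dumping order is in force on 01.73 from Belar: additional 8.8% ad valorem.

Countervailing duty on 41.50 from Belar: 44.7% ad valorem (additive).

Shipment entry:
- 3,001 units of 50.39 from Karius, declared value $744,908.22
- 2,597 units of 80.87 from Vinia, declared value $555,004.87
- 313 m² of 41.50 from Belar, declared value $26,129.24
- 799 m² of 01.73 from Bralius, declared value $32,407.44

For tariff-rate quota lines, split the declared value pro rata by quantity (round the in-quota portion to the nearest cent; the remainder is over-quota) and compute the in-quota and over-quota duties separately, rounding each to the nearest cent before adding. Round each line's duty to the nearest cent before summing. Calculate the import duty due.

Line 1 (50.39, Karius, 3,001 units, $744,908.22):
Base rate for 50.39 is $3.71/unit.
Origin Karius qualifies under the Corune–Karius agreement and 50.39 is covered: preferential rate Free applies instead.
Duty = $744,908.22 × 0% = $0.00.
Line 2 (80.87, Vinia, 2,597 units, $555,004.87):
Code 80.87 is under a tariff-rate quota (threshold 1,089 units). In-quota: 1,089 units at 3.5%; over-quota: 1,508 units at 9%.
Pro-rata value split: in-quota = $555,004.87 × 1,089/2,597 = $232,730.19; over-quota = $555,004.87 − $232,730.19 = $322,274.68.
In-quota duty = $232,730.19 × 3.5% = $8,145.56. Over-quota duty = $322,274.68 × 9% = $29,004.72.
Line duty = $8,145.56 + $29,004.72 = $37,150.28.
Line 3 (41.50, Belar, 313 m², $26,129.24):
Base rate for 41.50 is 1% + $3.94/m².
Additional duty on 41.50 from Belar: +44.7%. Applied ad valorem rate: 1% + 44.7% = 45.7%.
Duty = $26,129.24 × 45.7% + 313 × $3.94 = $13,174.28.
Line 4 (01.73, Bralius, 799 m², $32,407.44):
Base rate for 01.73 is 18.5%.
The additional-duty order on 01.73 targets Belar, not Bralius; it does not apply.
Duty = $32,407.44 × 18.5% = $5,995.38.
Total = $0.00 + $37,150.28 + $13,174.28 + $5,995.38 = $56,319.94.

$56,319.94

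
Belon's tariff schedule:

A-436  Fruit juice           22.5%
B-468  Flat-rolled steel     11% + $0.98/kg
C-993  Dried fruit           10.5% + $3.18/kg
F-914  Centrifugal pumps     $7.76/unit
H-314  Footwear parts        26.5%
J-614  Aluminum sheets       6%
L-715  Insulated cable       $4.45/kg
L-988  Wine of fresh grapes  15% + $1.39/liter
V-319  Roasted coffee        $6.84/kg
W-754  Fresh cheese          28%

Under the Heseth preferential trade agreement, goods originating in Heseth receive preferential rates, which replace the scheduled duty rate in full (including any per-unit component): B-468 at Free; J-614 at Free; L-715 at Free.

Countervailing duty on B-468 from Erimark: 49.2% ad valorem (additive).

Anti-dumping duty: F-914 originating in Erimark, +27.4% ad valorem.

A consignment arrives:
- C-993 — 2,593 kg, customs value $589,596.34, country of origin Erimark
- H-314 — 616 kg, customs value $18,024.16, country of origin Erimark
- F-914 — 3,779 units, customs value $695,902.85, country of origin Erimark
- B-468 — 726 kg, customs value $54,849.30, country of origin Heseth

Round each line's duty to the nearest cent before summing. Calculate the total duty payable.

$294,932.18

Line 1 (C-993, Erimark, 2,593 kg, $589,596.34):
Base rate for C-993 is 10.5% + $3.18/kg.
Duty = $589,596.34 × 10.5% + 2,593 × $3.18 = $70,153.36.
Line 2 (H-314, Erimark, 616 kg, $18,024.16):
Base rate for H-314 is 26.5%.
Duty = $18,024.16 × 26.5% = $4,776.40.
Line 3 (F-914, Erimark, 3,779 units, $695,902.85):
Base rate for F-914 is $7.76/unit.
Additional duty on F-914 from Erimark: +27.4% ad valorem. Applied ad valorem rate = 27.4%.
Duty = $695,902.85 × 27.4% + 3,779 × $7.76 = $220,002.42.
Line 4 (B-468, Heseth, 726 kg, $54,849.30):
Base rate for B-468 is 11% + $0.98/kg.
Origin Heseth qualifies under the Belon–Heseth agreement and B-468 is covered: preferential rate Free applies instead.
The additional-duty order on B-468 targets Erimark, not Heseth; it does not apply.
Duty = $54,849.30 × 0% = $0.00.
Total = $70,153.36 + $4,776.40 + $220,002.42 + $0.00 = $294,932.18.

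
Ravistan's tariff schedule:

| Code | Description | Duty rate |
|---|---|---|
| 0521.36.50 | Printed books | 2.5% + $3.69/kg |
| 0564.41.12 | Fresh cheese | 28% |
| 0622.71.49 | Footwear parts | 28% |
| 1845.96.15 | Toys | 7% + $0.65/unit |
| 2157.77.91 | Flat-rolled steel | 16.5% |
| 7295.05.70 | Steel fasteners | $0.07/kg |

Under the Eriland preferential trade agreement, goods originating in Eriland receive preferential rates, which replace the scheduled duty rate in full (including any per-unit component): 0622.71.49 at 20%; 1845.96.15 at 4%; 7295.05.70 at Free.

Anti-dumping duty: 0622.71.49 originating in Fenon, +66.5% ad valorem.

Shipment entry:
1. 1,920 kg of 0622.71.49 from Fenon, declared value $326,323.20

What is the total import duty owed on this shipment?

$308,375.42

Line 1 (0622.71.49, Fenon, 1,920 kg, $326,323.20):
Base rate for 0622.71.49 is 28%.
0622.71.49 has an FTA preferential rate, but origin Fenon is not Eriland; base rate stands.
Additional duty on 0622.71.49 from Fenon: +66.5%. Applied ad valorem rate: 28% + 66.5% = 94.5%.
Duty = $326,323.20 × 94.5% = $308,375.42.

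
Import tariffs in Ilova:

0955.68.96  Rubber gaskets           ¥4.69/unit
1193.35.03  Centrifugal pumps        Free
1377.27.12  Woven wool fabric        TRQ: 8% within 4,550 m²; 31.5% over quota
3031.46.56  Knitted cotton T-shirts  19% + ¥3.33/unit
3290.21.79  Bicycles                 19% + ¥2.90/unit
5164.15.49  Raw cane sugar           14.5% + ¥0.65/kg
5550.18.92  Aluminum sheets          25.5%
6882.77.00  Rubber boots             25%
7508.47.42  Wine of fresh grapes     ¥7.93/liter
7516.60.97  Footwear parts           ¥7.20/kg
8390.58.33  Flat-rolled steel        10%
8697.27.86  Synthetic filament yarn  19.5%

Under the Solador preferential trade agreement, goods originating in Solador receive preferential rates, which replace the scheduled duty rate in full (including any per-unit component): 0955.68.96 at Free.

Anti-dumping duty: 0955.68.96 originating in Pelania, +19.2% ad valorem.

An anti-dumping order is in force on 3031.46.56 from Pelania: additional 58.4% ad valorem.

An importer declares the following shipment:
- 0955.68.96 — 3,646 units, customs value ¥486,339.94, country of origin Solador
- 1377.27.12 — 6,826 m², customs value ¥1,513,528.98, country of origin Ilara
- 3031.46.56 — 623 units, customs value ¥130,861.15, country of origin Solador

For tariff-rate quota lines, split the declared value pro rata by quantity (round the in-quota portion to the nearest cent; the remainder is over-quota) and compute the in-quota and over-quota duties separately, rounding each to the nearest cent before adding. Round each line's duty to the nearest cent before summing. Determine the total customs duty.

¥266,615.04

Line 1 (0955.68.96, Solador, 3,646 units, ¥486,339.94):
Base rate for 0955.68.96 is ¥4.69/unit.
Origin Solador qualifies under the Ilova–Solador agreement and 0955.68.96 is covered: preferential rate Free applies instead.
The additional-duty order on 0955.68.96 targets Pelania, not Solador; it does not apply.
Duty = ¥486,339.94 × 0% = ¥0.00.
Line 2 (1377.27.12, Ilara, 6,826 m², ¥1,513,528.98):
Code 1377.27.12 is under a tariff-rate quota (threshold 4,550 m²). In-quota: 4,550 m² at 8%; over-quota: 2,276 m² at 31.5%.
Pro-rata value split: in-quota = ¥1,513,528.98 × 4,550/6,826 = ¥1,008,871.50; over-quota = ¥1,513,528.98 − ¥1,008,871.50 = ¥504,657.48.
In-quota duty = ¥1,008,871.50 × 8% = ¥80,709.72. Over-quota duty = ¥504,657.48 × 31.5% = ¥158,967.11.
Line duty = ¥80,709.72 + ¥158,967.11 = ¥239,676.83.
Line 3 (3031.46.56, Solador, 623 units, ¥130,861.15):
Base rate for 3031.46.56 is 19% + ¥3.33/unit.
Origin Solador is the FTA partner but 3031.46.56 is not on the preference list; base rate stands.
The additional-duty order on 3031.46.56 targets Pelania, not Solador; it does not apply.
Duty = ¥130,861.15 × 19% + 623 × ¥3.33 = ¥26,938.21.
Total = ¥0.00 + ¥239,676.83 + ¥26,938.21 = ¥266,615.04.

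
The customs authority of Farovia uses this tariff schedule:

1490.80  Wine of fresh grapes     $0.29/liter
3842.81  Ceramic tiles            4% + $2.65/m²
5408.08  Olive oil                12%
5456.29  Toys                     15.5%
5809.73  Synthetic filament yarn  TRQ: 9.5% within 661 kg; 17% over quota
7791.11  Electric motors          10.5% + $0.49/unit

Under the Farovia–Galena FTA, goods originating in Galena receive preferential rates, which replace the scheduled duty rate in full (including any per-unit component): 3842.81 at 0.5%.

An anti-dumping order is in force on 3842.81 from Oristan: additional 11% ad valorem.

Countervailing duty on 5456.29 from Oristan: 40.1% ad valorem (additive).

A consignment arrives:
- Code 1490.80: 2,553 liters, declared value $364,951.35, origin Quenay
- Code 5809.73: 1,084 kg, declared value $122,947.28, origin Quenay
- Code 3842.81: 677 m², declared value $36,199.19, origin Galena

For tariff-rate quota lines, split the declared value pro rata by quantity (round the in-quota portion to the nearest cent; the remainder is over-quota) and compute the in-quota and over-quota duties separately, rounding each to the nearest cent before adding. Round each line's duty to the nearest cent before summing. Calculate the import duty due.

$16,199.61

Line 1 (1490.80, Quenay, 2,553 liters, $364,951.35):
Base rate for 1490.80 is $0.29/liter.
Duty = 2,553 × $0.29 = $740.37.
Line 2 (5809.73, Quenay, 1,084 kg, $122,947.28):
Code 5809.73 is under a tariff-rate quota (threshold 661 kg). In-quota: 661 kg at 9.5%; over-quota: 423 kg at 17%.
Pro-rata value split: in-quota = $122,947.28 × 661/1,084 = $74,970.62; over-quota = $122,947.28 − $74,970.62 = $47,976.66.
In-quota duty = $74,970.62 × 9.5% = $7,122.21. Over-quota duty = $47,976.66 × 17% = $8,156.03.
Line duty = $7,122.21 + $8,156.03 = $15,278.24.
Line 3 (3842.81, Galena, 677 m², $36,199.19):
Base rate for 3842.81 is 4% + $2.65/m².
Origin Galena qualifies under the Farovia–Galena agreement and 3842.81 is covered: preferential rate 0.5% applies instead.
The additional-duty order on 3842.81 targets Oristan, not Galena; it does not apply.
Duty = $36,199.19 × 0.5% = $181.00.
Total = $740.37 + $15,278.24 + $181.00 = $16,199.61.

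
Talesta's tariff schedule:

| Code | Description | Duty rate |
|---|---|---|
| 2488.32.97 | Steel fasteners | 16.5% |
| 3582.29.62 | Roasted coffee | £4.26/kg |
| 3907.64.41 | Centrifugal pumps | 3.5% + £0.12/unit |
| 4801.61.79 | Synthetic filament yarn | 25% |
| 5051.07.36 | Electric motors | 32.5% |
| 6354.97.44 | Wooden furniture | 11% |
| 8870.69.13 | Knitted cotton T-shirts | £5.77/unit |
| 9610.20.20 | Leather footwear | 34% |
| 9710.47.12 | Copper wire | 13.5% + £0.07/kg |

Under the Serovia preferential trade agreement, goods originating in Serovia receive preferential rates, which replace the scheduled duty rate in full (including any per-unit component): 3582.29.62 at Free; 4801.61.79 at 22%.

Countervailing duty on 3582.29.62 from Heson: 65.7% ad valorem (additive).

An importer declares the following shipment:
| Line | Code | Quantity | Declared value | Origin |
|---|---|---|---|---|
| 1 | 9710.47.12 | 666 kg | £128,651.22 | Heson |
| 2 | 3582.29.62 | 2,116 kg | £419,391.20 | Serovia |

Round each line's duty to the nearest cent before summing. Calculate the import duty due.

Line 1 (9710.47.12, Heson, 666 kg, £128,651.22):
Base rate for 9710.47.12 is 13.5% + £0.07/kg.
Duty = £128,651.22 × 13.5% + 666 × £0.07 = £17,414.53.
Line 2 (3582.29.62, Serovia, 2,116 kg, £419,391.20):
Base rate for 3582.29.62 is £4.26/kg.
Origin Serovia qualifies under the Talesta–Serovia agreement and 3582.29.62 is covered: preferential rate Free applies instead.
The additional-duty order on 3582.29.62 targets Heson, not Serovia; it does not apply.
Duty = £419,391.20 × 0% = £0.00.
Total = £17,414.53 + £0.00 = £17,414.53.

£17,414.53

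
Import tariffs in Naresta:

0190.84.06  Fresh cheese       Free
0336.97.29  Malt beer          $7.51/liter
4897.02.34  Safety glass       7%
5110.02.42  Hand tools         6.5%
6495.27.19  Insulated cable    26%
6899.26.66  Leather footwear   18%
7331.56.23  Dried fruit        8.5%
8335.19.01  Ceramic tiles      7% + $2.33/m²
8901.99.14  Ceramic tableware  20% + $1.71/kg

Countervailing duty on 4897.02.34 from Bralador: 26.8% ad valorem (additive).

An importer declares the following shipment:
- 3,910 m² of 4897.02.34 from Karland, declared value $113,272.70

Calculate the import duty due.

Line 1 (4897.02.34, Karland, 3,910 m², $113,272.70):
Base rate for 4897.02.34 is 7%.
The additional-duty order on 4897.02.34 targets Bralador, not Karland; it does not apply.
Duty = $113,272.70 × 7% = $7,929.09.

$7,929.09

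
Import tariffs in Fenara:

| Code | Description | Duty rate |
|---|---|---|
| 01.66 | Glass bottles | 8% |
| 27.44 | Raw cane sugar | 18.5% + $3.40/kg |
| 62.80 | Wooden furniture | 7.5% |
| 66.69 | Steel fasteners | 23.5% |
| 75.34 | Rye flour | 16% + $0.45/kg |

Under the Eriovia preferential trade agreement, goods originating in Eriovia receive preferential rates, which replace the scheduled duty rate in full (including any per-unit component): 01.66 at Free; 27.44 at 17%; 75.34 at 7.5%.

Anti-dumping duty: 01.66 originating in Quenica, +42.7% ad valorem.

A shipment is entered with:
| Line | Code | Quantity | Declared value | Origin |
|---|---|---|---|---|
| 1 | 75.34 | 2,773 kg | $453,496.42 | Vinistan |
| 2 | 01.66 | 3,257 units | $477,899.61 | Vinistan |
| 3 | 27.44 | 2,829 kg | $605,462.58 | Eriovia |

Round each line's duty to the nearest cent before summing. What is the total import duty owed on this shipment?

$214,967.89

Line 1 (75.34, Vinistan, 2,773 kg, $453,496.42):
Base rate for 75.34 is 16% + $0.45/kg.
75.34 has an FTA preferential rate, but origin Vinistan is not Eriovia; base rate stands.
Duty = $453,496.42 × 16% + 2,773 × $0.45 = $73,807.28.
Line 2 (01.66, Vinistan, 3,257 units, $477,899.61):
Base rate for 01.66 is 8%.
01.66 has an FTA preferential rate, but origin Vinistan is not Eriovia; base rate stands.
The additional-duty order on 01.66 targets Quenica, not Vinistan; it does not apply.
Duty = $477,899.61 × 8% = $38,231.97.
Line 3 (27.44, Eriovia, 2,829 kg, $605,462.58):
Base rate for 27.44 is 18.5% + $3.40/kg.
Origin Eriovia qualifies under the Fenara–Eriovia agreement and 27.44 is covered: preferential rate 17% applies instead.
Duty = $605,462.58 × 17% = $102,928.64.
Total = $73,807.28 + $38,231.97 + $102,928.64 = $214,967.89.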